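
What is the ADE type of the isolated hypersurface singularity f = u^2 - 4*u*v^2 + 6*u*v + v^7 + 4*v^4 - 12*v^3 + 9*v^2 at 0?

The Hessian of f at 0 has rank 1. Corank 1: A-series; mu = 6 gives A_6.

A6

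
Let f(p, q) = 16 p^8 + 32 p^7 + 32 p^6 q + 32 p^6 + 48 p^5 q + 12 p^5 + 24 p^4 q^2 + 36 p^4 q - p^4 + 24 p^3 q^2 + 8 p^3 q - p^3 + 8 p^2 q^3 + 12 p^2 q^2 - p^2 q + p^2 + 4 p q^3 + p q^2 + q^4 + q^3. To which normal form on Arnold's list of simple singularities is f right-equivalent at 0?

A_2

The Hessian of f at 0 has rank 1. Corank 1: A-series; mu = 2 gives A_2.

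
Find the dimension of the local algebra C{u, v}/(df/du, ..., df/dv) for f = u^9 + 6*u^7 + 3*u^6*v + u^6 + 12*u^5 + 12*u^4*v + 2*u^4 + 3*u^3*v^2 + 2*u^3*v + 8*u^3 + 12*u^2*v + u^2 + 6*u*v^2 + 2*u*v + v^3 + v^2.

2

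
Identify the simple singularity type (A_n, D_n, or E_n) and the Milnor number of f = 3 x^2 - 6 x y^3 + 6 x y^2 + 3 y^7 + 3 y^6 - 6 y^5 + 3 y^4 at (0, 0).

Type A6, Milnor number mu = 6.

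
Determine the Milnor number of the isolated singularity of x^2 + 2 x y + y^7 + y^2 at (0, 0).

6

The Hessian of f at 0 is [[2, 2], [2, 2]] with rank 1, so corank 1. A Groebner basis of the Jacobian ideal J(f) in C{x,y} is {y^6, x + y}; counting standard monomials gives mu = 6. Corank 1: A-series; mu = 6 gives A_6.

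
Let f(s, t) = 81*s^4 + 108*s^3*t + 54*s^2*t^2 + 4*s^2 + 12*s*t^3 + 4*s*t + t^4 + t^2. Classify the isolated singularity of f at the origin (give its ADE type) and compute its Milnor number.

The Hessian of f at 0 has rank 1. Corank 1: A-series; mu = 3 gives A_3.

Type A_3, Milnor number mu = 3.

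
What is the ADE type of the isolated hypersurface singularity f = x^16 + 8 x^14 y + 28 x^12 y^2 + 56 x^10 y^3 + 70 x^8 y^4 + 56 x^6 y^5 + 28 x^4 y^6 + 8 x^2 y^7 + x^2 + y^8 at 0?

A7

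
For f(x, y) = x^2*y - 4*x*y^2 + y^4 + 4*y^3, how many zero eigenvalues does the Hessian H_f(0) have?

2

Hessian at 0 has rank 0.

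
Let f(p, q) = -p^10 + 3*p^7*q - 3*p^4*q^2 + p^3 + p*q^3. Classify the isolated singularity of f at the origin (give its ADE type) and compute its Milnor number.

The Hessian of f at 0 has rank 0. Corank 2; j^3 = p^3 is a perfect cube, so E-series; the 4-jet and mu = 7 give E_7.

Type E_7, Milnor number mu = 7.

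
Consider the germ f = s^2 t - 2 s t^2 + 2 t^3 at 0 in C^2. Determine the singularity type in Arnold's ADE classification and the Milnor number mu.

The Hessian of f at 0 has rank 0. Corank 2; j^3 = t*(s^2 - 2*s*t + 2*t^2) splits into three distinct lines over C (the quadratic factor has nonzero discriminant), so D_4.

Type D_{4}, Milnor number mu = 4.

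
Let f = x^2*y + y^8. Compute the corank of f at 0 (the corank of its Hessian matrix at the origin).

2

Hessian at 0 has rank 0.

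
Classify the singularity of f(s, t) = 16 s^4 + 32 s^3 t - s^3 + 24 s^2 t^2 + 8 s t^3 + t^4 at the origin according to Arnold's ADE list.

The Hessian of f at 0 has rank 0. Corank 2; j^3 = -s^3 is a perfect cube, so E-series; the 4-jet and mu = 6 give E_6.

E_6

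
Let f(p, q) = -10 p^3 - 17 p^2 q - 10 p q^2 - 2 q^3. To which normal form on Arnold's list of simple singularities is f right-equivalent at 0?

The Hessian of f at 0 is [[0, 0], [0, 0]] with rank 0, so corank 2. A Groebner basis of the Jacobian ideal J(f) in C{p,q} is {q^3, p^2 - 2*q^2/11, p*q + 5*q^2/11}; counting standard monomials gives mu = 4. Corank 2; j^3 = -(2*p + q)*(5*p^2 + 6*p*q + 2*q^2) splits into three distinct lines over C (the quadratic factor has nonzero discriminant), so D_4.

D4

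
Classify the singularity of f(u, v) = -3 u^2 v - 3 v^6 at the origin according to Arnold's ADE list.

D7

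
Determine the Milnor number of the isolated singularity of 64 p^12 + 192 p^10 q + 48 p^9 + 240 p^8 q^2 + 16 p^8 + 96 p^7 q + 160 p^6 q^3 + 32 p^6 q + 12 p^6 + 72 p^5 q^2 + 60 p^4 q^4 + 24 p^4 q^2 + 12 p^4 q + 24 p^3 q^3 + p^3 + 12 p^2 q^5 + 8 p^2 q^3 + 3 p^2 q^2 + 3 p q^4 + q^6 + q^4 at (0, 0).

The Hessian of f at 0 has rank 0. Corank 2; j^3 = p^3 is a perfect cube, so E-series; the 4-jet and mu = 6 give E_6.

6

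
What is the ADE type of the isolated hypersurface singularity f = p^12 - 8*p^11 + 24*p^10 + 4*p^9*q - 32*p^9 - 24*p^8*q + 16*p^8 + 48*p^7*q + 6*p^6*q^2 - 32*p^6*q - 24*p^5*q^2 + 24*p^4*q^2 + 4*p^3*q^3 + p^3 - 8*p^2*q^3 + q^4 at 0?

E_{6}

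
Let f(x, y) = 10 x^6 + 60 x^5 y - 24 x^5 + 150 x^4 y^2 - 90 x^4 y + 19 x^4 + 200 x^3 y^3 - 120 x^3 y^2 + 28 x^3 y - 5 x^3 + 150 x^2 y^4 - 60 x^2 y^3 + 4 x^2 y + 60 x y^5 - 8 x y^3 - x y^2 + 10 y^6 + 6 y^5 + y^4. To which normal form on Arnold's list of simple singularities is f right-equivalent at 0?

D_4

The Hessian of f at 0 is [[0, 0], [0, 0]] with rank 0, so corank 2. A Groebner basis of the Jacobian ideal J(f) in C{x,y} is {y^3, x^2 - y^2, x*y - 2*y^2}; counting standard monomials gives mu = 4. Corank 2; j^3 = -x*(5*x^2 - 4*x*y + y^2) splits into three distinct lines over C (the quadratic factor has nonzero discriminant), so D_4.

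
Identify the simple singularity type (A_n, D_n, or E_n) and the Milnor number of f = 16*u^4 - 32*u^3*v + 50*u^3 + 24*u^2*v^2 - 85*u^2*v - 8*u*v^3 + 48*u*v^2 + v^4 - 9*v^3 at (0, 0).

Type D_5, Milnor number mu = 5.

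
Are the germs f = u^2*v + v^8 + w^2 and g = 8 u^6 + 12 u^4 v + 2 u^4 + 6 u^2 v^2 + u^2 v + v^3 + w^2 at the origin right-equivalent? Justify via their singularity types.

No.

The Hessian of f at 0 is [[0, 0, 0], [0, 0, 0], [0, 0, 2]] with rank 1, so corank 2. A Groebner basis of the Jacobian ideal J(f) in C{u,v,w} is {u^2/8 + v^7, u^3, u*v, w}; counting standard monomials gives mu = 9. Corank 2; j^3 = u^2*v has shape L^2 M (L != M), so D-series; mu = 9 gives D_9. The Hessian of g at 0 is [[0, 0, 0], [0, 0, 0], [0, 0, 2]] with rank 1, so corank 2. A Groebner basis of the Jacobian ideal J(g) in C{u,v,w} is {v^3, u^2 + 3*v^2, u*v, w}; counting standard monomials gives mu = 4. Corank 2; j^3 = v*(u^2 + v^2) splits into three distinct lines over C (the quadratic factor has nonzero discriminant), so D_4. f is D_9 but g is D_4, hence not right-equivalent.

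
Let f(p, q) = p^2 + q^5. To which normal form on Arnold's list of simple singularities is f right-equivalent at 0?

The Hessian of f at 0 is [[2, 0], [0, 0]] with rank 1, so corank 1. A Groebner basis of the Jacobian ideal J(f) in C{p,q} is {q^4, p}; counting standard monomials gives mu = 4. Corank 1: A-series; mu = 4 gives A_4.

A_{4}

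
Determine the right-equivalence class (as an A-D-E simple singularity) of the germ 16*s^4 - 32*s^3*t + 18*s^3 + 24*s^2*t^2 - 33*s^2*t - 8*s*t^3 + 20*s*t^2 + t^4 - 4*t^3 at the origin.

D_{5}

The Hessian of f at 0 has rank 0. Corank 2; j^3 = (2*s - t)*(3*s - 2*t)^2 has shape L^2 M (L != M), so D-series; mu = 5 gives D_5.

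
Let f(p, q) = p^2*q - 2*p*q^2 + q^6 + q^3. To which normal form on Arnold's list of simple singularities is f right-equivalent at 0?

The Hessian of f at 0 has rank 0. Corank 2; j^3 = q*(p - q)^2 has shape L^2 M (L != M), so D-series; mu = 7 gives D_7.

D_7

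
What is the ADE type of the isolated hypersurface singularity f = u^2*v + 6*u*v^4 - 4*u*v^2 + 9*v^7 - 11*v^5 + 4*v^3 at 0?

The Hessian of f at 0 has rank 0. Corank 2; j^3 = v*(u - 2*v)^2 has shape L^2 M (L != M), so D-series; mu = 6 gives D_6.

D_6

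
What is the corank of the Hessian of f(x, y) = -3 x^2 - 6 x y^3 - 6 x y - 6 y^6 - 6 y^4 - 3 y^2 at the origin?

The Hessian at 0 is [[-6, -6], [-6, -6]] of rank 1; hence corank 1.

1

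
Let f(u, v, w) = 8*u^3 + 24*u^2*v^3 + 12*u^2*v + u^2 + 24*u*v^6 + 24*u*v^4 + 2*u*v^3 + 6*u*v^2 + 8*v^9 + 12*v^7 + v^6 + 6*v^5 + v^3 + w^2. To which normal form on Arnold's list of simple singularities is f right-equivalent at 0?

A_2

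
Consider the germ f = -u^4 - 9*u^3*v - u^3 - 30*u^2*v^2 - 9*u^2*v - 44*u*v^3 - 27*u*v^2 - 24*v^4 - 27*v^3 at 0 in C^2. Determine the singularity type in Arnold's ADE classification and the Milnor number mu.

The Hessian of f at 0 is [[0, 0], [0, 0]] with rank 0, so corank 2. A Groebner basis of the Jacobian ideal J(f) in C{u,v} is {3*u^2 + 18*u*v + v^4 - v^3 + 27*v^2, u^3 + 45*u^2 + 270*u*v + 12*v^3 + 405*v^2, u^2*v - 11*u^2 - 66*u*v - 16*v^3/3 - 99*v^2, 2*u^2 + u*v^2 + 12*u*v + 7*v^3/3 + 18*v^2}; counting standard monomials gives mu = 7. Corank 2; j^3 = -(u + 3*v)^3 is a perfect cube, so E-series; the 4-jet and mu = 7 give E_7.

Type E_{7}, Milnor number mu = 7.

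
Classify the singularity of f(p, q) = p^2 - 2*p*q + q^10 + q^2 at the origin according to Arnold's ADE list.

A_9

The Hessian of f at 0 is [[2, -2], [-2, 2]] with rank 1, so corank 1. A Groebner basis of the Jacobian ideal J(f) in C{p,q} is {q^9, p - q}; counting standard monomials gives mu = 9. Corank 1: A-series; mu = 9 gives A_9.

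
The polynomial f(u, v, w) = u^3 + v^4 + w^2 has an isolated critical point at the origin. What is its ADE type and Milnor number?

The Hessian of f at 0 has rank 1. Corank 2; j^3 = u^3 is a perfect cube, so E-series; the 4-jet and mu = 6 give E_6.

Type E6, Milnor number mu = 6.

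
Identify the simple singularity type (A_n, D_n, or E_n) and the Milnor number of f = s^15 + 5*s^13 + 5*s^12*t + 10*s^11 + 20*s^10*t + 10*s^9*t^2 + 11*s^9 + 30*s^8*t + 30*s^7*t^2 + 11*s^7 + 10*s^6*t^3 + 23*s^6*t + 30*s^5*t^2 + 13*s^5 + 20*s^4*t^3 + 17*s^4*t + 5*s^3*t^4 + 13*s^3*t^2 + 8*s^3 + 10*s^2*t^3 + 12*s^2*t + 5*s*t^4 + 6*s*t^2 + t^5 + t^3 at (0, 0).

Type E_8, Milnor number mu = 8.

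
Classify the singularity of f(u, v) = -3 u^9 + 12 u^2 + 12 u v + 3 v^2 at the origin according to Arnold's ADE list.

A8

The Hessian of f at 0 has rank 1. Corank 1: A-series; mu = 8 gives A_8.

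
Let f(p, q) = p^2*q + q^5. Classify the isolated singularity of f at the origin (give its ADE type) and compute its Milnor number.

Type D_6, Milnor number mu = 6.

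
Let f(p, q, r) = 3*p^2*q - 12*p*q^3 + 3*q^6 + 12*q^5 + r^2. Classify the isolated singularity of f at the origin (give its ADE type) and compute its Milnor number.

The Hessian of f at 0 is [[0, 0, 0], [0, 0, 0], [0, 0, 2]] with rank 1, so corank 2. A Groebner basis of the Jacobian ideal J(f) in C{p,q,r} is {p^3, p^2*q + 2*p^2/3 - 4*p*q^2/3, -p*q/2 + q^3, r}; counting standard monomials gives mu = 7. Corank 2; j^3 = 3*p^2*q has shape L^2 M (L != M), so D-series; mu = 7 gives D_7.

Type D7, Milnor number mu = 7.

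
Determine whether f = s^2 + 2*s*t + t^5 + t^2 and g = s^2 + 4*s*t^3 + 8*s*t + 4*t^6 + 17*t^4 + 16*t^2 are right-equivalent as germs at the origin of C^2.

No.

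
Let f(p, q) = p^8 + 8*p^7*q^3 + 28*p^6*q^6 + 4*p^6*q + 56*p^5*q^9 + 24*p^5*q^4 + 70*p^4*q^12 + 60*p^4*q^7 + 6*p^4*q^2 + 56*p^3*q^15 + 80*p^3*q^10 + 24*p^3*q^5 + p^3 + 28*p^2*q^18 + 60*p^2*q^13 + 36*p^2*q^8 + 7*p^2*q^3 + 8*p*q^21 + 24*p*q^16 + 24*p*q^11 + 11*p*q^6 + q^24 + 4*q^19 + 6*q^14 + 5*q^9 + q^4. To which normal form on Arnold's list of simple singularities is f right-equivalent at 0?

E_6

The Hessian of f at 0 has rank 0. Corank 2; j^3 = p^3 is a perfect cube, so E-series; the 4-jet and mu = 6 give E_6.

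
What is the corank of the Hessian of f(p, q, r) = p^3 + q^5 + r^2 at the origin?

2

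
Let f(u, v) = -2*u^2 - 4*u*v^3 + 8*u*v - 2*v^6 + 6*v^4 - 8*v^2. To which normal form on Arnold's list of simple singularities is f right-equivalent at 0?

The Hessian of f at 0 has rank 1. Corank 1: A-series; mu = 3 gives A_3.

A_{3}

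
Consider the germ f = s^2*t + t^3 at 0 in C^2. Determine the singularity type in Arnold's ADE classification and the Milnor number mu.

Type D_4, Milnor number mu = 4.

The Hessian of f at 0 is [[0, 0], [0, 0]] with rank 0, so corank 2. A Groebner basis of the Jacobian ideal J(f) in C{s,t} is {t^3, s^2 + 3*t^2, s*t}; counting standard monomials gives mu = 4. Corank 2; j^3 = t*(s^2 + t^2) splits into three distinct lines over C (the quadratic factor has nonzero discriminant), so D_4.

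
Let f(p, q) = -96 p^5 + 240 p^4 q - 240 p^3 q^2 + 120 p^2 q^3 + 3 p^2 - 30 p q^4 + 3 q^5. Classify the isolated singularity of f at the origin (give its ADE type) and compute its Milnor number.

The Hessian of f at 0 is [[6, 0], [0, 0]] with rank 1, so corank 1. A Groebner basis of the Jacobian ideal J(f) in C{p,q} is {q^4, p}; counting standard monomials gives mu = 4. Corank 1: A-series; mu = 4 gives A_4.

Type A_{4}, Milnor number mu = 4.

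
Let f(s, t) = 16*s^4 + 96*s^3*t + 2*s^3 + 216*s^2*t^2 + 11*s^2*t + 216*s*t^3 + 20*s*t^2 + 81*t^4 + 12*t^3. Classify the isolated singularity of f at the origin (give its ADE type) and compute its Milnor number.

The Hessian of f at 0 has rank 0. Corank 2; j^3 = (s + 2*t)^2*(2*s + 3*t) has shape L^2 M (L != M), so D-series; mu = 5 gives D_5.

Type D5, Milnor number mu = 5.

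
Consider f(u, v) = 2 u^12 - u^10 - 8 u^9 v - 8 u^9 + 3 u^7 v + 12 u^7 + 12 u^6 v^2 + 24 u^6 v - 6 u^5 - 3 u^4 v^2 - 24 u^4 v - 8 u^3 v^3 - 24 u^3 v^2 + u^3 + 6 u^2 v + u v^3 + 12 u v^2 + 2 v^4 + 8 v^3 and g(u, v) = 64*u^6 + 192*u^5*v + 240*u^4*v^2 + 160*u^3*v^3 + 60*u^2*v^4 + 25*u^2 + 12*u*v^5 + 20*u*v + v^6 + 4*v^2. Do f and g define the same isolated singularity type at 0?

No.

The Hessian of f at 0 is [[0, 0], [0, 0]] with rank 0, so corank 2. A Groebner basis of the Jacobian ideal J(f) in C{u,v} is {u^3 + 6*u^2*v + 48*u^2 + 192*u*v + 192*v^2, -6*u^2 + u*v^2 - 24*u*v - 24*v^2, 3*u^2 + 12*u*v + v^3 + 12*v^2}; counting standard monomials gives mu = 7. Corank 2; j^3 = (u + 2*v)^3 is a perfect cube, so E-series; the 4-jet and mu = 7 give E_7. The Hessian of g at 0 is [[50, 20], [20, 8]] with rank 1, so corank 1. A Groebner basis of the Jacobian ideal J(g) in C{u,v} is {v^5, u + 2*v/5}; counting standard monomials gives mu = 5. Corank 1: A-series; mu = 5 gives A_5. f is E_7 but g is A_5, hence not right-equivalent.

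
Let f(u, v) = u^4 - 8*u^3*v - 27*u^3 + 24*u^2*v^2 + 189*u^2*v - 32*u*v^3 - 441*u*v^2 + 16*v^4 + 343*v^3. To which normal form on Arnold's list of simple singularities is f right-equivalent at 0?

The Hessian of f at 0 is [[0, 0], [0, 0]] with rank 0, so corank 2. A Groebner basis of the Jacobian ideal J(f) in C{u,v} is {v^4, u*v^2 - 20*v^3/9, u^2 - 14*u*v/3 + 49*v^2/9}; counting standard monomials gives mu = 6. Corank 2; j^3 = -(3*u - 7*v)^3 is a perfect cube, so E-series; the 4-jet and mu = 6 give E_6.

E_{6}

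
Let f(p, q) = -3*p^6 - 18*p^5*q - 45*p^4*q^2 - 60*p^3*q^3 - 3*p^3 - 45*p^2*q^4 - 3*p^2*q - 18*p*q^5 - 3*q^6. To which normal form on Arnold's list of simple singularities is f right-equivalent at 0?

The Hessian of f at 0 is [[0, 0], [0, 0]] with rank 0, so corank 2. A Groebner basis of the Jacobian ideal J(f) in C{p,q} is {-p*q/6 + q^5, p*q^2, p^2 + p*q}; counting standard monomials gives mu = 7. Corank 2; j^3 = -3*p^2*(p + q) has shape L^2 M (L != M), so D-series; mu = 7 gives D_7.

D_7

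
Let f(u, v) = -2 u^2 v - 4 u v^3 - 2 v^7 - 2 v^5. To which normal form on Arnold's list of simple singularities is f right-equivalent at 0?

D_{8}

The Hessian of f at 0 is [[0, 0], [0, 0]] with rank 0, so corank 2. A Groebner basis of the Jacobian ideal J(f) in C{u,v} is {u^2*v^2 + u^2/7 + u*v^2/7, u^3 - u^2/7 - u*v^2/7, u*v + v^3}; counting standard monomials gives mu = 8. Corank 2; j^3 = -2*u^2*v has shape L^2 M (L != M), so D-series; mu = 8 gives D_8.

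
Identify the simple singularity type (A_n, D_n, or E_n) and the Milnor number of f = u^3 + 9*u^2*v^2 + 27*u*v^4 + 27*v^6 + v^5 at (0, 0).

Type E8, Milnor number mu = 8.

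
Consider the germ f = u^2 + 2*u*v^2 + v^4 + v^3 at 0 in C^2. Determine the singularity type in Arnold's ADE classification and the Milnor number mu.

The Hessian of f at 0 has rank 1. Corank 1: A-series; mu = 2 gives A_2.

Type A_2, Milnor number mu = 2.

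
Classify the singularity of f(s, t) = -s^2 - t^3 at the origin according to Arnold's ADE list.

The Hessian of f at 0 has rank 1. Corank 1: A-series; mu = 2 gives A_2.

A2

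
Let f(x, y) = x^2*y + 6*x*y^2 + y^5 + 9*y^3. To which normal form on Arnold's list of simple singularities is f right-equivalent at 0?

D_{6}

The Hessian of f at 0 has rank 0. Corank 2; j^3 = y*(x + 3*y)^2 has shape L^2 M (L != M), so D-series; mu = 6 gives D_6.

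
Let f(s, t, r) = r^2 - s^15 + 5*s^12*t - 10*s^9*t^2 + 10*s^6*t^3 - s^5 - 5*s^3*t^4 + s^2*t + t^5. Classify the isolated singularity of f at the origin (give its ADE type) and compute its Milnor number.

Type D6, Milnor number mu = 6.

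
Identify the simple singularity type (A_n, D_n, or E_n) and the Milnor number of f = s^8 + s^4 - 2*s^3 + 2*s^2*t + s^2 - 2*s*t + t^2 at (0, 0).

Type A_{7}, Milnor number mu = 7.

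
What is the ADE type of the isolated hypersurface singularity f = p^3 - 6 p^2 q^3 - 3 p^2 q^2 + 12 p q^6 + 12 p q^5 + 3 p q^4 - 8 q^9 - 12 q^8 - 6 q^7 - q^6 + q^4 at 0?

The Hessian of f at 0 is [[0, 0], [0, 0]] with rank 0, so corank 2. A Groebner basis of the Jacobian ideal J(f) in C{p,q} is {p^3, p^2*q, -p^2/2 + p*q^2, q^3}; counting standard monomials gives mu = 6. Corank 2; j^3 = p^3 is a perfect cube, so E-series; the 4-jet and mu = 6 give E_6.

E_6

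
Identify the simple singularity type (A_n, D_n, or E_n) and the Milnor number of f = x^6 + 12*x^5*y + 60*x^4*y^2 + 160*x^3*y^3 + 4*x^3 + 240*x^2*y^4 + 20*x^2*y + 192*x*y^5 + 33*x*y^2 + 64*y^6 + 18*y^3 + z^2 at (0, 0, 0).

Type D7, Milnor number mu = 7.

The Hessian of f at 0 has rank 1. Corank 2; j^3 = (x + 2*y)*(2*x + 3*y)^2 has shape L^2 M (L != M), so D-series; mu = 7 gives D_7.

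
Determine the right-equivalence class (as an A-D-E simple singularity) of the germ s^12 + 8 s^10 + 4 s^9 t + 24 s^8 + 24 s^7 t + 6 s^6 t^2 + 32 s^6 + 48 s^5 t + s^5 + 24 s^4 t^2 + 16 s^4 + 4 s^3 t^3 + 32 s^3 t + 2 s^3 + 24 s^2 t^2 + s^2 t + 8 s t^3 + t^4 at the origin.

The Hessian of f at 0 has rank 0. Corank 2; j^3 = s^2*(2*s + t) has shape L^2 M (L != M), so D-series; mu = 5 gives D_5.

D_{5}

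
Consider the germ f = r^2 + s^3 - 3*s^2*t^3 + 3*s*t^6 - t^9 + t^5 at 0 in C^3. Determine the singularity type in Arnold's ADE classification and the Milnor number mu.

Type E8, Milnor number mu = 8.

The Hessian of f at 0 is [[0, 0, 0], [0, 0, 0], [0, 0, 2]] with rank 1, so corank 2. A Groebner basis of the Jacobian ideal J(f) in C{s,t,r} is {-s^2/2 + s*t^3, t^4, s^3, s^2*t, r}; counting standard monomials gives mu = 8. Corank 2; j^3 = s^3 is a perfect cube, so E-series; the 5-jet and mu = 8 give E_8.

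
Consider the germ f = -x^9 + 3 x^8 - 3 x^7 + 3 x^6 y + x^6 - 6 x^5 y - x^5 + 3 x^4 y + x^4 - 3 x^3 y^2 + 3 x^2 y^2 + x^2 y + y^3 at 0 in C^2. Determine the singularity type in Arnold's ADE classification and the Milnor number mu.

The Hessian of f at 0 has rank 0. Corank 2; j^3 = y*(x^2 + y^2) splits into three distinct lines over C (the quadratic factor has nonzero discriminant), so D_4.

Type D_{4}, Milnor number mu = 4.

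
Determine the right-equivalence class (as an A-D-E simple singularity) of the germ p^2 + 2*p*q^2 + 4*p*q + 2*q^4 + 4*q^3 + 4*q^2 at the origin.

The Hessian of f at 0 has rank 1. Corank 1: A-series; mu = 3 gives A_3.

A3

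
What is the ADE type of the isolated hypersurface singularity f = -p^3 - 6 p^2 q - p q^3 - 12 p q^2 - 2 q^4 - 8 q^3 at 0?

E7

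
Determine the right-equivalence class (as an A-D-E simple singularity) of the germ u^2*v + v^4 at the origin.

The Hessian of f at 0 has rank 0. Corank 2; j^3 = u^2*v has shape L^2 M (L != M), so D-series; mu = 5 gives D_5.

D5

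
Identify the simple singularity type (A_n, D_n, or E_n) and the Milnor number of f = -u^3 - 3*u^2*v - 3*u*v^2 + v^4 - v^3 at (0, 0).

The Hessian of f at 0 has rank 0. Corank 2; j^3 = -(u + v)^3 is a perfect cube, so E-series; the 4-jet and mu = 6 give E_6.

Type E_6, Milnor number mu = 6.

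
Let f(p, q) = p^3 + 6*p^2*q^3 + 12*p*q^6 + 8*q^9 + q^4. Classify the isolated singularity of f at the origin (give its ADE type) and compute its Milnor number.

Type E_{6}, Milnor number mu = 6.

The Hessian of f at 0 is [[0, 0], [0, 0]] with rank 0, so corank 2. A Groebner basis of the Jacobian ideal J(f) in C{p,q} is {q^3, p^2}; counting standard monomials gives mu = 6. Corank 2; j^3 = p^3 is a perfect cube, so E-series; the 4-jet and mu = 6 give E_6.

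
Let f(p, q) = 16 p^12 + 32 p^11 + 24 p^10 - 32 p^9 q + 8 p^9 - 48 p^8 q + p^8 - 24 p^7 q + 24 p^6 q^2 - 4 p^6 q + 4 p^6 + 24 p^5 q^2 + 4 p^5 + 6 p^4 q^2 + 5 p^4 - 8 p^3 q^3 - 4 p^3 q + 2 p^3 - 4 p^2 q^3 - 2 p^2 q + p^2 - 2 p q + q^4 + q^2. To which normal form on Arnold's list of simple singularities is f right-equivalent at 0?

A_3

The Hessian of f at 0 is [[2, -2], [-2, 2]] with rank 1, so corank 1. A Groebner basis of the Jacobian ideal J(f) in C{p,q} is {p^2 + p - q, p*q + p - q, p + q^2 - q}; counting standard monomials gives mu = 3. Corank 1: A-series; mu = 3 gives A_3.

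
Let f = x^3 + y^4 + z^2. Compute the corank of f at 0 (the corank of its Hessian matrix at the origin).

2

The Hessian at 0 is [[0, 0, 0], [0, 0, 0], [0, 0, 2]] of rank 1; hence corank 2.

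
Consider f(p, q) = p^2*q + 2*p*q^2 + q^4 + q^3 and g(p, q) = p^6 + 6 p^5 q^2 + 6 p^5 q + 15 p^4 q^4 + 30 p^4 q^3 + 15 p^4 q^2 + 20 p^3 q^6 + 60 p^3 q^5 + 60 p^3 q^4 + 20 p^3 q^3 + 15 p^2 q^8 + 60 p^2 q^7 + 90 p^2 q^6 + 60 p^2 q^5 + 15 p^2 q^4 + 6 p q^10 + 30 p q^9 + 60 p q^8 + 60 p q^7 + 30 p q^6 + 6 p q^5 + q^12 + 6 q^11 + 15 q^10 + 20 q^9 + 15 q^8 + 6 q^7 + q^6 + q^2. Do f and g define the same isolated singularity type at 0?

No.

The Hessian of f at 0 is [[0, 0], [0, 0]] with rank 0, so corank 2. A Groebner basis of the Jacobian ideal J(f) in C{p,q} is {p^3 - p^2/4 + q^2/4, p^2/4 + q^3 - q^2/4, p*q + q^2}; counting standard monomials gives mu = 5. Corank 2; j^3 = q*(p + q)^2 has shape L^2 M (L != M), so D-series; mu = 5 gives D_5. The Hessian of g at 0 is [[0, 0], [0, 2]] with rank 1, so corank 1. A Groebner basis of the Jacobian ideal J(g) in C{p,q} is {p^5, q}; counting standard monomials gives mu = 5. Corank 1: A-series; mu = 5 gives A_5. f is D_5 but g is A_5, hence not right-equivalent.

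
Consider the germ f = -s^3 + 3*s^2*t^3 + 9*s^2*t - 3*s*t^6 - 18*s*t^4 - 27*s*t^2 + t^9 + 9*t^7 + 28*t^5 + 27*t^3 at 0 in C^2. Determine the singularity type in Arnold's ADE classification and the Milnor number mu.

The Hessian of f at 0 has rank 0. Corank 2; j^3 = -(s - 3*t)^3 is a perfect cube, so E-series; the 5-jet and mu = 8 give E_8.

Type E8, Milnor number mu = 8.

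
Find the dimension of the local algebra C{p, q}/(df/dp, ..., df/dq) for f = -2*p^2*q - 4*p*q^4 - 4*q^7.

8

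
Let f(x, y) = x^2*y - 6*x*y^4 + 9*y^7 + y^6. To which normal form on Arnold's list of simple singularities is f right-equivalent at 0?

The Hessian of f at 0 is [[0, 0], [0, 0]] with rank 0, so corank 2. A Groebner basis of the Jacobian ideal J(f) in C{x,y} is {-x*y/3 + y^4, x^3, x^2*y, x^2/2 + x*y^2}; counting standard monomials gives mu = 7. Corank 2; j^3 = x^2*y has shape L^2 M (L != M), so D-series; mu = 7 gives D_7.

D_7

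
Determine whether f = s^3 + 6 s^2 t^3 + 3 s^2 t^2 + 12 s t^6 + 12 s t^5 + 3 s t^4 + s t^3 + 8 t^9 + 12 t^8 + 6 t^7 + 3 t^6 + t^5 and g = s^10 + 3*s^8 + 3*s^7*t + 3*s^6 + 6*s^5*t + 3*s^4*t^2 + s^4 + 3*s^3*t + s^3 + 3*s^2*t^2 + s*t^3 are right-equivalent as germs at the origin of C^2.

The Hessian of f at 0 has rank 0. Corank 2; j^3 = s^3 is a perfect cube, so E-series; the 4-jet and mu = 7 give E_7. The Hessian of g at 0 has rank 0. Corank 2; j^3 = s^3 is a perfect cube, so E-series; the 4-jet and mu = 7 give E_7. Both have type E_7, hence right-equivalent.

Yes.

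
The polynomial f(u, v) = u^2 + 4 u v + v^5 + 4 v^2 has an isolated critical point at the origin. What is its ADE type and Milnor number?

The Hessian of f at 0 is [[2, 4], [4, 8]] with rank 1, so corank 1. A Groebner basis of the Jacobian ideal J(f) in C{u,v} is {v^4, u + 2*v}; counting standard monomials gives mu = 4. Corank 1: A-series; mu = 4 gives A_4.

Type A4, Milnor number mu = 4.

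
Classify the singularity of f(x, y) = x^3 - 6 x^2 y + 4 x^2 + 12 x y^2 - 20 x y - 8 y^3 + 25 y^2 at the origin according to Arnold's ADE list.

The Hessian of f at 0 is [[8, -20], [-20, 50]] with rank 1, so corank 1. A Groebner basis of the Jacobian ideal J(f) in C{x,y} is {y^2, x - 5*y/2}; counting standard monomials gives mu = 2. Corank 1: A-series; mu = 2 gives A_2.

A_{2}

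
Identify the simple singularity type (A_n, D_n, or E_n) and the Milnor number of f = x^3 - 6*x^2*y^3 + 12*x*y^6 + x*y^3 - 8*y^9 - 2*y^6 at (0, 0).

Type E_{7}, Milnor number mu = 7.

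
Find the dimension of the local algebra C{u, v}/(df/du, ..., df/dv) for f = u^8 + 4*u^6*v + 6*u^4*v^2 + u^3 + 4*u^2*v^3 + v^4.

6

The Hessian of f at 0 has rank 0. Corank 2; j^3 = u^3 is a perfect cube, so E-series; the 4-jet and mu = 6 give E_6.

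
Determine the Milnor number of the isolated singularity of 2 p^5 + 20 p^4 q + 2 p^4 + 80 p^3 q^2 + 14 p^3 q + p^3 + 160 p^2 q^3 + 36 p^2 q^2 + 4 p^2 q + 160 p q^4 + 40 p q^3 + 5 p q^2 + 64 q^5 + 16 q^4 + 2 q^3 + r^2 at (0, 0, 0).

6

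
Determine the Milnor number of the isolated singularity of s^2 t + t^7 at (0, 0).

8

The Hessian of f at 0 has rank 0. Corank 2; j^3 = s^2*t has shape L^2 M (L != M), so D-series; mu = 8 gives D_8.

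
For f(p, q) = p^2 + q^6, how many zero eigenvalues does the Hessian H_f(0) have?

1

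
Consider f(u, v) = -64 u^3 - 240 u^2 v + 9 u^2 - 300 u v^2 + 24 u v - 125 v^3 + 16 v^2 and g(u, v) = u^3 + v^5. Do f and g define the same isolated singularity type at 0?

No.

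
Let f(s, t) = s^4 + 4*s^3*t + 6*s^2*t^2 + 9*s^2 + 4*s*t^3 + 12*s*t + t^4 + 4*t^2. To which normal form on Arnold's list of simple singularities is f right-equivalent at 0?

A_3

The Hessian of f at 0 has rank 1. Corank 1: A-series; mu = 3 gives A_3.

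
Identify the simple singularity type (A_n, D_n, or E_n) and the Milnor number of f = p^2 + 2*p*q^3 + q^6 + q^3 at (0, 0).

The Hessian of f at 0 has rank 1. Corank 1: A-series; mu = 2 gives A_2.

Type A_{2}, Milnor number mu = 2.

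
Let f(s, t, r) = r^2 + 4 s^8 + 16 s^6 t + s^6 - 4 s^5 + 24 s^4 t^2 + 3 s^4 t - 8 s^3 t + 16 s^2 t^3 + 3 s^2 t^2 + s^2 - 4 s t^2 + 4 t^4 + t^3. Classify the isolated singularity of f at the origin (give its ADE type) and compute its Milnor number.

The Hessian of f at 0 has rank 2. Corank 1: A-series; mu = 2 gives A_2.

Type A2, Milnor number mu = 2.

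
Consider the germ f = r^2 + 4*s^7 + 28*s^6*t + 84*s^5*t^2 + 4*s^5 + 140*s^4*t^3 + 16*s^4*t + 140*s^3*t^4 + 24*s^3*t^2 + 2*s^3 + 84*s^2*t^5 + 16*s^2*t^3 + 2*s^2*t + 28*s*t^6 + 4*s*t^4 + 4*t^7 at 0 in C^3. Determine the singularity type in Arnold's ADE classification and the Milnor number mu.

The Hessian of f at 0 has rank 1. Corank 2; j^3 = 2*s^2*(s + t) has shape L^2 M (L != M), so D-series; mu = 8 gives D_8.

Type D_8, Milnor number mu = 8.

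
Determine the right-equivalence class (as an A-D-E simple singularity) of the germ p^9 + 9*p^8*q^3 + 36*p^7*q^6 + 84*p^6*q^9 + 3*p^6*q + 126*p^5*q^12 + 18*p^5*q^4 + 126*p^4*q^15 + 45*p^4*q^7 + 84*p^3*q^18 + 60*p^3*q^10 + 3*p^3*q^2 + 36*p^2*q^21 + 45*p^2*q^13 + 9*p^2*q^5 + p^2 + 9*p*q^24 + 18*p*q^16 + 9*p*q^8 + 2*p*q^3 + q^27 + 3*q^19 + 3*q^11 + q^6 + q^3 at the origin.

The Hessian of f at 0 has rank 1. Corank 1: A-series; mu = 2 gives A_2.

A_{2}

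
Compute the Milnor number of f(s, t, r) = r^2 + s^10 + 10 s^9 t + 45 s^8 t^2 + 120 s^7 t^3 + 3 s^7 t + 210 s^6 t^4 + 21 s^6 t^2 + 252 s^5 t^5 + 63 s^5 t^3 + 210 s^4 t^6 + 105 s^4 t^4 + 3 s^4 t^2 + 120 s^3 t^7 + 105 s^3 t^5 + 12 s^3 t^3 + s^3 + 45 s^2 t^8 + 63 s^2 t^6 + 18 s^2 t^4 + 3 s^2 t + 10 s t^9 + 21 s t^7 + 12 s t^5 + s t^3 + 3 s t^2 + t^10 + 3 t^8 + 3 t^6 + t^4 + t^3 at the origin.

The Hessian of f at 0 has rank 1. Corank 2; j^3 = (s + t)^3 is a perfect cube, so E-series; the 4-jet and mu = 7 give E_7.

7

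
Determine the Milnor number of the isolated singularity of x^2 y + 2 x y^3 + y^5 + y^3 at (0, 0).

4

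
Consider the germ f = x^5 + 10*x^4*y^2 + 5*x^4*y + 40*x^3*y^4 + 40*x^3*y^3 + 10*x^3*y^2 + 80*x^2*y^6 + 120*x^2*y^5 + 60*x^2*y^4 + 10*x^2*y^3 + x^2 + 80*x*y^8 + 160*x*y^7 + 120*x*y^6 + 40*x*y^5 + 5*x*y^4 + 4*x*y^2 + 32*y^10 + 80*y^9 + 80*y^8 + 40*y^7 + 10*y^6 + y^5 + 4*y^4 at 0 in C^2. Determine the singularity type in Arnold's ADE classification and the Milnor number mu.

The Hessian of f at 0 is [[2, 0], [0, 0]] with rank 1, so corank 1. A Groebner basis of the Jacobian ideal J(f) in C{x,y} is {x^2, x/2 + y^2}; counting standard monomials gives mu = 4. Corank 1: A-series; mu = 4 gives A_4.

Type A_{4}, Milnor number mu = 4.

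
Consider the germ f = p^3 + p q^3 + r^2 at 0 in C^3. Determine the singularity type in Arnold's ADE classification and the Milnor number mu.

The Hessian of f at 0 is [[0, 0, 0], [0, 0, 0], [0, 0, 2]] with rank 1, so corank 2. A Groebner basis of the Jacobian ideal J(f) in C{p,q,r} is {p^3, p*q^2, 3*p^2 + q^3, r}; counting standard monomials gives mu = 7. Corank 2; j^3 = p^3 is a perfect cube, so E-series; the 4-jet and mu = 7 give E_7.

Type E_{7}, Milnor number mu = 7.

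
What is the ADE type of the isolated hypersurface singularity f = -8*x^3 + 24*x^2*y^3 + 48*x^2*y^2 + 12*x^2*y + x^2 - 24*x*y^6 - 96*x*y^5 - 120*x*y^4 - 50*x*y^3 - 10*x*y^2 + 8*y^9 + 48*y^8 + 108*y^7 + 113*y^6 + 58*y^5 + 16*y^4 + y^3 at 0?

A_{2}

The Hessian of f at 0 has rank 1. Corank 1: A-series; mu = 2 gives A_2.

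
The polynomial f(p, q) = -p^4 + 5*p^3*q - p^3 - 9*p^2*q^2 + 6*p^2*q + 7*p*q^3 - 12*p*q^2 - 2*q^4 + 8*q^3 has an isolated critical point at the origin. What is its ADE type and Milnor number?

Type E_{7}, Milnor number mu = 7.

The Hessian of f at 0 has rank 0. Corank 2; j^3 = -(p - 2*q)^3 is a perfect cube, so E-series; the 4-jet and mu = 7 give E_7.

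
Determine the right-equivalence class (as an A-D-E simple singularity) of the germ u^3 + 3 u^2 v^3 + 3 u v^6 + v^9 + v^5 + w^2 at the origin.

The Hessian of f at 0 is [[0, 0, 0], [0, 0, 0], [0, 0, 2]] with rank 1, so corank 2. A Groebner basis of the Jacobian ideal J(f) in C{u,v,w} is {u^2/2 + u*v^3, v^4, u^3, u^2*v, w}; counting standard monomials gives mu = 8. Corank 2; j^3 = u^3 is a perfect cube, so E-series; the 5-jet and mu = 8 give E_8.

E_{8}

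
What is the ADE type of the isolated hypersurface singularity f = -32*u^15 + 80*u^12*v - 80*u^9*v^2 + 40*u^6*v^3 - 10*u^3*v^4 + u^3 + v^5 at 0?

The Hessian of f at 0 is [[0, 0], [0, 0]] with rank 0, so corank 2. A Groebner basis of the Jacobian ideal J(f) in C{u,v} is {v^4, u^2}; counting standard monomials gives mu = 8. Corank 2; j^3 = u^3 is a perfect cube, so E-series; the 5-jet and mu = 8 give E_8.

E_{8}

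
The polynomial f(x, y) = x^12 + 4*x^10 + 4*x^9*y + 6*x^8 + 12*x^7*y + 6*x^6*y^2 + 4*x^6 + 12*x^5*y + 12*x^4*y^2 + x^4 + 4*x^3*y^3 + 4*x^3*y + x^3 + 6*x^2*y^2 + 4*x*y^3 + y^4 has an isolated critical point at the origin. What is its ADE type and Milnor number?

The Hessian of f at 0 is [[0, 0], [0, 0]] with rank 0, so corank 2. A Groebner basis of the Jacobian ideal J(f) in C{x,y} is {y^4, x*y^2 + y^3/3, x^2}; counting standard monomials gives mu = 6. Corank 2; j^3 = x^3 is a perfect cube, so E-series; the 4-jet and mu = 6 give E_6.

Type E_{6}, Milnor number mu = 6.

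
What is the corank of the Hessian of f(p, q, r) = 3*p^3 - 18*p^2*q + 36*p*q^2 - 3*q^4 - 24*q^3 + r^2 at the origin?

2

The Hessian at 0 is [[0, 0, 0], [0, 0, 0], [0, 0, 2]] of rank 1; hence corank 2.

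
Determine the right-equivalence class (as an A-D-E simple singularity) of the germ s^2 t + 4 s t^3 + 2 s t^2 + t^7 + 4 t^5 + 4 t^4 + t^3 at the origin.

The Hessian of f at 0 has rank 0. Corank 2; j^3 = t*(s + t)^2 has shape L^2 M (L != M), so D-series; mu = 8 gives D_8.

D_8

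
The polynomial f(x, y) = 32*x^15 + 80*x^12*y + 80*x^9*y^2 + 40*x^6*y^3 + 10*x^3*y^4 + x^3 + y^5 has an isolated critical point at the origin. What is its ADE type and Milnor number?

Type E_{8}, Milnor number mu = 8.

The Hessian of f at 0 has rank 0. Corank 2; j^3 = x^3 is a perfect cube, so E-series; the 5-jet and mu = 8 give E_8.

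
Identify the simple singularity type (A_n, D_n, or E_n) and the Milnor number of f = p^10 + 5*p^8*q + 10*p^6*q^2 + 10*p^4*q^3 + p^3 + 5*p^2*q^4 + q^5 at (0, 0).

Type E_{8}, Milnor number mu = 8.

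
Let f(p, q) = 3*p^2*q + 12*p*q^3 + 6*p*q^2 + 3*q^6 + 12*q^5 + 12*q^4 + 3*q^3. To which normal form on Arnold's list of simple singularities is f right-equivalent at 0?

D_{7}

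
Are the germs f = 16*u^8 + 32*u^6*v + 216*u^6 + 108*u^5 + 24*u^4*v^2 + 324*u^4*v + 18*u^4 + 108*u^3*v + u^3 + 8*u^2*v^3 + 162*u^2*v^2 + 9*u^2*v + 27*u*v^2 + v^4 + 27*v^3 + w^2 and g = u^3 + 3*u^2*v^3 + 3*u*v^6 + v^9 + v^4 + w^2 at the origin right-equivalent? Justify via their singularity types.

Yes.

The Hessian of f at 0 has rank 1. Corank 2; j^3 = (u + 3*v)^3 is a perfect cube, so E-series; the 4-jet and mu = 6 give E_6. The Hessian of g at 0 has rank 1. Corank 2; j^3 = u^3 is a perfect cube, so E-series; the 4-jet and mu = 6 give E_6. Both have type E_6, hence right-equivalent.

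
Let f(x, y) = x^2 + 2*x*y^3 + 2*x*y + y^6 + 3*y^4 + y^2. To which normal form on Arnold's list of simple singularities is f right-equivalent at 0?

The Hessian of f at 0 has rank 1. Corank 1: A-series; mu = 3 gives A_3.

A_3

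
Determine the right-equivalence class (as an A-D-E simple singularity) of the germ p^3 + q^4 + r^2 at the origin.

The Hessian of f at 0 has rank 1. Corank 2; j^3 = p^3 is a perfect cube, so E-series; the 4-jet and mu = 6 give E_6.

E_{6}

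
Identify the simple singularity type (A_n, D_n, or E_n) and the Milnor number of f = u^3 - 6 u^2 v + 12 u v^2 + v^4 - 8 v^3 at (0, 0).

The Hessian of f at 0 is [[0, 0], [0, 0]] with rank 0, so corank 2. A Groebner basis of the Jacobian ideal J(f) in C{u,v} is {v^3, u^2 - 4*u*v + 4*v^2}; counting standard monomials gives mu = 6. Corank 2; j^3 = (u - 2*v)^3 is a perfect cube, so E-series; the 4-jet and mu = 6 give E_6.

Type E6, Milnor number mu = 6.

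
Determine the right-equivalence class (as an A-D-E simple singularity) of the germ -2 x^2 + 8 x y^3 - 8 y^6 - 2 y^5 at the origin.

A_{4}

The Hessian of f at 0 is [[-4, 0], [0, 0]] with rank 1, so corank 1. A Groebner basis of the Jacobian ideal J(f) in C{x,y} is {-x/2 + y^3, x^2, x*y}; counting standard monomials gives mu = 4. Corank 1: A-series; mu = 4 gives A_4.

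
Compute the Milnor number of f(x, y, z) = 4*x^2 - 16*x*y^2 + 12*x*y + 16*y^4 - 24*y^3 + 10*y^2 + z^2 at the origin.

1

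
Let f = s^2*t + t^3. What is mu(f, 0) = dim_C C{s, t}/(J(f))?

4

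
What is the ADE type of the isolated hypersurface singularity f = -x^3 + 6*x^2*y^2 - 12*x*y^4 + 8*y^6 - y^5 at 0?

E_{8}

The Hessian of f at 0 has rank 0. Corank 2; j^3 = -x^3 is a perfect cube, so E-series; the 5-jet and mu = 8 give E_8.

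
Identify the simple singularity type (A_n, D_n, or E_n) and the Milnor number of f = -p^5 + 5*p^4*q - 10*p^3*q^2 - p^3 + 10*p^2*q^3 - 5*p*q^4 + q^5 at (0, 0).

The Hessian of f at 0 has rank 0. Corank 2; j^3 = -p^3 is a perfect cube, so E-series; the 5-jet and mu = 8 give E_8.

Type E_8, Milnor number mu = 8.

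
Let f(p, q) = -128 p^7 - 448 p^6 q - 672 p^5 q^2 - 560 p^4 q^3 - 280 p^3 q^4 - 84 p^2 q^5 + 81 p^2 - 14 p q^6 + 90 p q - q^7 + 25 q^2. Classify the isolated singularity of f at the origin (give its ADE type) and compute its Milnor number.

Type A_{6}, Milnor number mu = 6.

The Hessian of f at 0 has rank 1. Corank 1: A-series; mu = 6 gives A_6.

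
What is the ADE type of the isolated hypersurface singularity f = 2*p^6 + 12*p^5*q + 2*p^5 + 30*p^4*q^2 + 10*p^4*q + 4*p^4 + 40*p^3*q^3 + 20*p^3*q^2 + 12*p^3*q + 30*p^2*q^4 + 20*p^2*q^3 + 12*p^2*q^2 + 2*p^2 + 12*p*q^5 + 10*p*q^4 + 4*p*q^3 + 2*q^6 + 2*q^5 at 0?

The Hessian of f at 0 is [[4, 0], [0, 0]] with rank 1, so corank 1. A Groebner basis of the Jacobian ideal J(f) in C{p,q} is {p + q^3, p^2, p*q}; counting standard monomials gives mu = 4. Corank 1: A-series; mu = 4 gives A_4.

A4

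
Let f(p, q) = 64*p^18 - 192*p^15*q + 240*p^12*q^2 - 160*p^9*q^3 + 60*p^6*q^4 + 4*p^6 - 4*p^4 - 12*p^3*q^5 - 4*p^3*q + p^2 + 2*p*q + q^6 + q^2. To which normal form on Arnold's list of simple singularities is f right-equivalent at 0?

The Hessian of f at 0 has rank 1. Corank 1: A-series; mu = 5 gives A_5.

A5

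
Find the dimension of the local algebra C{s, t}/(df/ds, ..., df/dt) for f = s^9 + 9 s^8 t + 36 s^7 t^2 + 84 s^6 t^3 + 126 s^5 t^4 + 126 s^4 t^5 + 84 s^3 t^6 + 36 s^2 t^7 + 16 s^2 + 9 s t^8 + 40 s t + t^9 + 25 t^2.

8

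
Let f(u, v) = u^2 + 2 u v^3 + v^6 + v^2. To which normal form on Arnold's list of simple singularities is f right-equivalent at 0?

The Hessian of f at 0 has rank 2. Corank 0: nondegenerate Morse point, so A_1.

A1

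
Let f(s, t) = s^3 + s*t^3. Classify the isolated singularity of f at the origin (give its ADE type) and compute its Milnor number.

The Hessian of f at 0 is [[0, 0], [0, 0]] with rank 0, so corank 2. A Groebner basis of the Jacobian ideal J(f) in C{s,t} is {s^3, s*t^2, 3*s^2 + t^3}; counting standard monomials gives mu = 7. Corank 2; j^3 = s^3 is a perfect cube, so E-series; the 4-jet and mu = 7 give E_7.

Type E_7, Milnor number mu = 7.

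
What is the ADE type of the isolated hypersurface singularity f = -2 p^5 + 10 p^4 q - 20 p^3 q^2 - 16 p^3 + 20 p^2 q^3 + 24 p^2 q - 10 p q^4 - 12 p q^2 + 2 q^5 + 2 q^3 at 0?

The Hessian of f at 0 has rank 0. Corank 2; j^3 = -2*(2*p - q)^3 is a perfect cube, so E-series; the 5-jet and mu = 8 give E_8.

E_8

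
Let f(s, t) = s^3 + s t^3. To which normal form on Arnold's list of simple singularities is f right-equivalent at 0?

E_{7}

The Hessian of f at 0 has rank 0. Corank 2; j^3 = s^3 is a perfect cube, so E-series; the 4-jet and mu = 7 give E_7.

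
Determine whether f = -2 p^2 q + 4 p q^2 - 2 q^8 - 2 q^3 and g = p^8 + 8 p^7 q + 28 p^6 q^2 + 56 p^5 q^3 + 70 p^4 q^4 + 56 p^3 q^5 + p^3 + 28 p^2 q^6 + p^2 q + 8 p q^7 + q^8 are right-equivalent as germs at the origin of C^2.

The Hessian of f at 0 is [[0, 0], [0, 0]] with rank 0, so corank 2. A Groebner basis of the Jacobian ideal J(f) in C{p,q} is {p^2/8 + q^7 - q^2/8, p^3 - q^3, p*q - q^2}; counting standard monomials gives mu = 9. Corank 2; j^3 = -2*q*(p - q)^2 has shape L^2 M (L != M), so D-series; mu = 9 gives D_9. The Hessian of g at 0 is [[0, 0], [0, 0]] with rank 0, so corank 2. A Groebner basis of the Jacobian ideal J(g) in C{p,q} is {-p*q/8 + q^7, p*q^2, p^2 + p*q}; counting standard monomials gives mu = 9. Corank 2; j^3 = p^2*(p + q) has shape L^2 M (L != M), so D-series; mu = 9 gives D_9. Both have type D_9, hence right-equivalent.

Yes.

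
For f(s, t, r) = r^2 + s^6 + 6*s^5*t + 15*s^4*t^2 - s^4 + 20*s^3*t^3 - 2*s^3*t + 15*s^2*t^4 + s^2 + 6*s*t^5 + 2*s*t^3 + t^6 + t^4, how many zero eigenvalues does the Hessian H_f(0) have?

1

The Hessian at 0 is [[2, 0, 0], [0, 0, 0], [0, 0, 2]] of rank 2; hence corank 1.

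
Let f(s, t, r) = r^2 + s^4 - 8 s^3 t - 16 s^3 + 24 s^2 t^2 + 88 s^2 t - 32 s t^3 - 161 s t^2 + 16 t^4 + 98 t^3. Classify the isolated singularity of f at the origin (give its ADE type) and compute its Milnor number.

The Hessian of f at 0 has rank 1. Corank 2; j^3 = -(s - 2*t)*(4*s - 7*t)^2 has shape L^2 M (L != M), so D-series; mu = 5 gives D_5.

Type D5, Milnor number mu = 5.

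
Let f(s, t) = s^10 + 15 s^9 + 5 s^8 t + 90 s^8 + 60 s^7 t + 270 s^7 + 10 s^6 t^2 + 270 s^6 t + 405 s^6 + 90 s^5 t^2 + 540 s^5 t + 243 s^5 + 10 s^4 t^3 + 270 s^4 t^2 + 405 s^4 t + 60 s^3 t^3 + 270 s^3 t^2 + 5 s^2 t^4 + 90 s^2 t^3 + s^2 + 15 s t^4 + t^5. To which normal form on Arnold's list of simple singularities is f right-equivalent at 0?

The Hessian of f at 0 has rank 1. Corank 1: A-series; mu = 4 gives A_4.

A4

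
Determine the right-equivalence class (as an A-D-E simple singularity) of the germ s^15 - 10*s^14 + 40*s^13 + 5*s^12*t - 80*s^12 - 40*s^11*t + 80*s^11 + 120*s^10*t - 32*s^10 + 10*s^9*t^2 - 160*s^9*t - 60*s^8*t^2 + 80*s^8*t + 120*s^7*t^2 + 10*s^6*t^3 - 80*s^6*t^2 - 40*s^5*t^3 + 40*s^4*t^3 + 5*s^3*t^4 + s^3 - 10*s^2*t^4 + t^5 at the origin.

E_{8}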